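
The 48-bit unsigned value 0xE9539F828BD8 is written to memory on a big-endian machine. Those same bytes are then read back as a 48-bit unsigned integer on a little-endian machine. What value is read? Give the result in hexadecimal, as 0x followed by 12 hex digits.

0xD88B829F53E9

Stored big-endian, the bytes at ascending addresses are E9 53 9F 82 8B D8.
Read back as little-endian, the first byte is least significant, giving 0xD88B829F53E9.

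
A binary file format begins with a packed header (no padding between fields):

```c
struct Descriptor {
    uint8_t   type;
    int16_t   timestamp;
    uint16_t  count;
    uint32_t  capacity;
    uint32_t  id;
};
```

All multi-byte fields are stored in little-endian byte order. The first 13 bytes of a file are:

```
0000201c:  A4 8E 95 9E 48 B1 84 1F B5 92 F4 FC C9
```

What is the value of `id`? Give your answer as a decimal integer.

`id` follows `type` (1 B), `timestamp` (2 B), `count` (2 B), `capacity` (4 B), so it starts at offset 1 + 2 + 2 + 4 = 9 and occupies 4 bytes.
Bytes at offsets 9..12: 92 F4 FC C9.
In little-endian order the low byte comes first in memory.
Reassemble most-significant byte first: C9 FC F4 92 → 0xC9FCF492.
0xC9FCF492 = 3388798098.

3388798098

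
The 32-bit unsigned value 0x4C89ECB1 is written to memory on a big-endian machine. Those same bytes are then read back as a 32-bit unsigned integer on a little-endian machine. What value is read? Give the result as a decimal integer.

2985068876

Stored big-endian, the bytes at ascending addresses are 4C 89 EC B1.
Read back as little-endian, the first byte is least significant, giving 0xB1EC894C.
0xB1EC894C = 2985068876.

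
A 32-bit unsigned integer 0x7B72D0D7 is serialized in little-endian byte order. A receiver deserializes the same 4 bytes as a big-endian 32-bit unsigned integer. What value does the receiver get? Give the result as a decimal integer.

Stored little-endian, the bytes at ascending addresses are D7 D0 72 7B.
Read back as big-endian, the last byte is least significant, giving 0xD7D0727B.
0xD7D0727B = 3620762235.

3620762235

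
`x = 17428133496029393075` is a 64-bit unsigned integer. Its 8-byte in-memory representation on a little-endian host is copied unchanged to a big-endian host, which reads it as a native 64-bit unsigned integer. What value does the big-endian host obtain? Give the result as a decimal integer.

17428133496029393075 in 64-bit hexadecimal is 0xF1DD2B1390EB30B3.
Stored little-endian, the bytes at ascending addresses are B3 30 EB 90 13 2B DD F1.
Read back as big-endian, the last byte is least significant, giving 0xB330EB90132BDDF1.
0xB330EB90132BDDF1 = 12912079135700671985.

12912079135700671985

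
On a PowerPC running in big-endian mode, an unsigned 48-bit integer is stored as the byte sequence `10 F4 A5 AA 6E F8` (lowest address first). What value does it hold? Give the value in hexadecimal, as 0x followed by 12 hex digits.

0x10F4A5AA6EF8

Big-endian: lowest address holds the most-significant byte.
The bytes are already most-significant first: 0x10F4A5AA6EF8.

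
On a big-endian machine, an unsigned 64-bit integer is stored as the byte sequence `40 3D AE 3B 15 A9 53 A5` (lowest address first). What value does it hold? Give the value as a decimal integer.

4629047560796459941

Big-endian stores the most-significant byte at the lowest address.
The bytes are already most-significant first: 0x403DAE3B15A953A5.
0x403DAE3B15A953A5 = 4629047560796459941.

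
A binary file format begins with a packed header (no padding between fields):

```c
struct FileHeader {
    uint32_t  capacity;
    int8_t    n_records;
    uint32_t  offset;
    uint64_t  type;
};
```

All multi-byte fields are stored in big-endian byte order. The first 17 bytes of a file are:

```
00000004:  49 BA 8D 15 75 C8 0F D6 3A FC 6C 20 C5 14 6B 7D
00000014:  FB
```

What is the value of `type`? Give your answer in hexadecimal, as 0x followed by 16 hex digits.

0xFC6C20C5146B7DFB

`type` follows `capacity` (4 B), `n_records` (1 B), `offset` (4 B), so it starts at offset 4 + 1 + 4 = 9 and occupies 8 bytes.
Bytes at offsets 9..16: FC 6C 20 C5 14 6B 7D FB.
Big-endian: lowest address holds the most-significant byte.
The bytes are already most-significant first: 0xFC6C20C5146B7DFB.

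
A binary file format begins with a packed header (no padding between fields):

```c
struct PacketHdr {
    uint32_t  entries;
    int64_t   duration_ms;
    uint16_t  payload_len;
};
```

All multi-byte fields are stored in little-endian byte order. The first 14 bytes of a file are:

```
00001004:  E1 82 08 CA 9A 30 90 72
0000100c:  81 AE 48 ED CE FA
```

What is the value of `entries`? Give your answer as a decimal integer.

`entries` is the first field, at byte offset 0, occupying 4 bytes.
Bytes at offsets 0..3: E1 82 08 CA.
Little-endian stores the least-significant byte at the lowest address.
Reassemble most-significant byte first: CA 08 82 E1 → 0xCA0882E1.
0xCA0882E1 = 3389555425.

3389555425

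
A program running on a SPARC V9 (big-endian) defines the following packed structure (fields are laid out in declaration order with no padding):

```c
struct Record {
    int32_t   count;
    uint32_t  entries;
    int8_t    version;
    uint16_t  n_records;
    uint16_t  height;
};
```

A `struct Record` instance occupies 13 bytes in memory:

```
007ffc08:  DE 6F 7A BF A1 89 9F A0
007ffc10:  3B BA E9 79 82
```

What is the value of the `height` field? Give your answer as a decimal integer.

31106

`height` follows `count` (4 B), `entries` (4 B), `version` (1 B), `n_records` (2 B), so it starts at offset 4 + 4 + 1 + 2 = 11 and occupies 2 bytes.
Bytes at offsets 11..12: 79 82.
In big-endian order the high byte comes first in memory.
The bytes are already most-significant first: 0x7982.
0x7982 = 31106.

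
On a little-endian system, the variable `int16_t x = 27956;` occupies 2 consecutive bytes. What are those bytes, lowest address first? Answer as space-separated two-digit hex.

34 6D

27956 in hexadecimal, padded to 16 bits, is 0x6D34.
Split into bytes (most-significant first): 6D 34.
In little-endian order the low byte comes first in memory.
So at ascending addresses the bytes are 34 6D.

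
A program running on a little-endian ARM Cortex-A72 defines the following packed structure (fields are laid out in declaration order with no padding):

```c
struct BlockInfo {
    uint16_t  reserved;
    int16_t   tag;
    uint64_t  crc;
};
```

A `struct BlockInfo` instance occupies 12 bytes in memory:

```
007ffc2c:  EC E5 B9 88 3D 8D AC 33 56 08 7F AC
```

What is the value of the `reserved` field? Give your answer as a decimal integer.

58860

`reserved` is the first field, at byte offset 0, occupying 2 bytes.
Bytes at offsets 0..1: EC E5.
In little-endian order the low byte comes first in memory.
Reassemble most-significant byte first: E5 EC → 0xE5EC.
0xE5EC = 58860.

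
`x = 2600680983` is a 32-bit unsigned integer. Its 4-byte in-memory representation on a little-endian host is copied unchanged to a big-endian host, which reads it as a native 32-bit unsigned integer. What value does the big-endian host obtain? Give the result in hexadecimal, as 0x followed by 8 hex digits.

2600680983 in 32-bit hexadecimal is 0x9B033E17.
Stored little-endian, the bytes at ascending addresses are 17 3E 03 9B.
Read back as big-endian, the last byte is least significant, giving 0x173E039B.

0x173E039B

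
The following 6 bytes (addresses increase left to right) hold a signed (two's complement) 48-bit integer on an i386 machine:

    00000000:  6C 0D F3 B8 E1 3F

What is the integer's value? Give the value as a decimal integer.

70238703127916

Little-endian: lowest address holds the least-significant byte.
Reassemble most-significant byte first: 3F E1 B8 F3 0D 6C → 0x3FE1B8F30D6C.
0x3FE1B8F30D6C = 70238703127916.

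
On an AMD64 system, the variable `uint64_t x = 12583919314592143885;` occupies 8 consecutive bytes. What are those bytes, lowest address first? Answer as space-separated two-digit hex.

0D 1A 71 B4 F1 0F A3 AE

12583919314592143885 in hexadecimal, padded to 64 bits, is 0xAEA30FF1B4711A0D.
Split into bytes (most-significant first): AE A3 0F F1 B4 71 1A 0D.
Little-endian stores the least-significant byte at the lowest address.
So at ascending addresses the bytes are 0D 1A 71 B4 F1 0F A3 AE.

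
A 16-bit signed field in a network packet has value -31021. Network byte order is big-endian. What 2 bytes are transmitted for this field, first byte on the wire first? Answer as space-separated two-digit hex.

Two's complement of -31021 in 16 bits: 31021 = 0x792D; invert → 0x86D2; add 1 → 0x86D3.
Split into bytes (most-significant first): 86 D3.
Big-endian: lowest address holds the most-significant byte.
So the memory order matches the most-significant-first order: 86 D3.

86 D3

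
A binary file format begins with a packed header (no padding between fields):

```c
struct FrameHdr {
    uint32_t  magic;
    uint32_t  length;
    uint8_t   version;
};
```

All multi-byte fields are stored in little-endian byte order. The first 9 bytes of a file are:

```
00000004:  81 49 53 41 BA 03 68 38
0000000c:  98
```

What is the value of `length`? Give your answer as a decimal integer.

946340794

`length` follows `magic` (4 bytes), so it starts at byte offset 4 and occupies 4 bytes.
Bytes at offsets 4..7: BA 03 68 38.
Little-endian: lowest address holds the least-significant byte.
Reassemble most-significant byte first: 38 68 03 BA → 0x386803BA.
0x386803BA = 946340794.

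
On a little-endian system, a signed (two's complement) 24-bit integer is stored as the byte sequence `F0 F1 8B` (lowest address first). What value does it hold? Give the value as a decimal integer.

-7605776

Little-endian: lowest address holds the least-significant byte.
Reassemble most-significant byte first: 8B F1 F0 → 0x8BF1F0.
Top bit is set, so as a signed 24-bit value this is 0x8BF1F0 − 2^24 = -7605776.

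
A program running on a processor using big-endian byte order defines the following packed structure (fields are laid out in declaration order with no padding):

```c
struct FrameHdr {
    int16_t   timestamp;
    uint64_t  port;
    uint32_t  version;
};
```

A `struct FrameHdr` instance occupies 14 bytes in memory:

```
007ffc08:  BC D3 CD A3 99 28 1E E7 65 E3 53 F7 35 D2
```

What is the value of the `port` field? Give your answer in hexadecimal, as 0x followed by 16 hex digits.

`port` follows `timestamp` (2 bytes), so it starts at byte offset 2 and occupies 8 bytes.
Bytes at offsets 2..9: CD A3 99 28 1E E7 65 E3.
Big-endian stores the most-significant byte at the lowest address.
The bytes are already most-significant first: 0xCDA399281EE765E3.

0xCDA399281EE765E3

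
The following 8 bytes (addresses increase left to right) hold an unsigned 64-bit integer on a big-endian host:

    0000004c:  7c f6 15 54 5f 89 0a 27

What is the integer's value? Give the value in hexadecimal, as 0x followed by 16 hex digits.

Big-endian stores the most-significant byte at the lowest address.
The bytes are already most-significant first: 0x7CF615545F890A27.

0x7CF615545F890A27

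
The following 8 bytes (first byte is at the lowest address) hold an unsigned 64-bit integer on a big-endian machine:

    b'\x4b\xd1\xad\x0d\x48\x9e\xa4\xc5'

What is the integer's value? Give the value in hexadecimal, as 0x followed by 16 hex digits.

0x4BD1AD0D489EA4C5

Big-endian: lowest address holds the most-significant byte.
The bytes are already most-significant first: 0x4BD1AD0D489EA4C5.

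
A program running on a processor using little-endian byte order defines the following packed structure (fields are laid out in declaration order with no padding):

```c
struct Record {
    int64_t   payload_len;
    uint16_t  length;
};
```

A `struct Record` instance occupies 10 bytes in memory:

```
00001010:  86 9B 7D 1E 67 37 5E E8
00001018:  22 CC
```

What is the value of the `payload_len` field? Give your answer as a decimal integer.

`payload_len` is the first field, at byte offset 0, occupying 8 bytes.
Bytes at offsets 0..7: 86 9B 7D 1E 67 37 5E E8.
Little-endian stores the least-significant byte at the lowest address.
Reassemble most-significant byte first: E8 5E 37 67 1E 7D 9B 86 → 0xE85E37671E7D9B86.
Top bit is set, so as a signed 64-bit value this is 0xE85E37671E7D9B86 − 2^64 = -1702862693066761338.

-1702862693066761338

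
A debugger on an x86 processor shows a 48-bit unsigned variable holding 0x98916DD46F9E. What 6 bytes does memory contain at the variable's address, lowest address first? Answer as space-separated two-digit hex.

9E 6F D4 6D 91 98

Split into bytes (most-significant first): 98 91 6D D4 6F 9E.
In little-endian order the low byte comes first in memory.
So at ascending addresses the bytes are 9E 6F D4 6D 91 98.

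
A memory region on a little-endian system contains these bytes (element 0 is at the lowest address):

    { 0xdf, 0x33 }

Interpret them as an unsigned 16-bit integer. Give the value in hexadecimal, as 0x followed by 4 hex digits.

Little-endian stores the least-significant byte at the lowest address.
Reassemble most-significant byte first: 33 DF → 0x33DF.

0x33DF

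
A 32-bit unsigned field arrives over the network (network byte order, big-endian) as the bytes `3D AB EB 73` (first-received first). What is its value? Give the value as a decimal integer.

1034677107

Big-endian: lowest address holds the most-significant byte.
The bytes are already most-significant first: 0x3DABEB73.
0x3DABEB73 = 1034677107.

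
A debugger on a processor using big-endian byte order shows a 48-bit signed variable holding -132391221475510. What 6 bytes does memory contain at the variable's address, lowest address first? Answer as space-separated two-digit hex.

87 97 44 45 C7 4A

Two's complement of -132391221475510 in 48 bits: 132391221475510 = 0x7868BBBA38B6; invert → 0x87974445C749; add 1 → 0x87974445C74A.
Split into bytes (most-significant first): 87 97 44 45 C7 4A.
In big-endian order the high byte comes first in memory.
So the memory order matches the most-significant-first order: 87 97 44 45 C7 4A.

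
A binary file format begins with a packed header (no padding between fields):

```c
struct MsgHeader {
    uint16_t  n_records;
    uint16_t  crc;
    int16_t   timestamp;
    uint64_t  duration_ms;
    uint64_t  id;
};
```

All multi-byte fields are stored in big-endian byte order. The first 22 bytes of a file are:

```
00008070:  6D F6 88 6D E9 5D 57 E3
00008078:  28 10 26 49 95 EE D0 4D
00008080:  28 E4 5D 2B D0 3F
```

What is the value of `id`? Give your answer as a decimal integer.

`id` follows `n_records` (2 B), `crc` (2 B), `timestamp` (2 B), `duration_ms` (8 B), so it starts at offset 2 + 2 + 2 + 8 = 14 and occupies 8 bytes.
Bytes at offsets 14..21: D0 4D 28 E4 5D 2B D0 3F.
Big-endian stores the most-significant byte at the lowest address.
The bytes are already most-significant first: 0xD04D28E45D2BD03F.
0xD04D28E45D2BD03F = 15009698094376538175.

15009698094376538175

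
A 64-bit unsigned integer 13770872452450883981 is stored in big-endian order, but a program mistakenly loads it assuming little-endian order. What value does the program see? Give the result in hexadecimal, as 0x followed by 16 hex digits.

0x8D198CC788F71BBF

13770872452450883981 in 64-bit hexadecimal is 0xBF1BF788C78C198D.
Stored big-endian, the bytes at ascending addresses are BF 1B F7 88 C7 8C 19 8D.
Read back as little-endian, the first byte is least significant, giving 0x8D198CC788F71BBF.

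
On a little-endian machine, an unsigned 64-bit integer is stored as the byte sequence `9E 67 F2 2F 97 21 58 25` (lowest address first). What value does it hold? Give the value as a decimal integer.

In little-endian order the low byte comes first in memory.
Reassemble most-significant byte first: 25 58 21 97 2F F2 67 9E → 0x255821972FF2679E.
0x255821972FF2679E = 2690937710582065054.

2690937710582065054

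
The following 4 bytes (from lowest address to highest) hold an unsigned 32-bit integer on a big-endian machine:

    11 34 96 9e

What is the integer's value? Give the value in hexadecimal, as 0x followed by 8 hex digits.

0x1134969E

Big-endian: lowest address holds the most-significant byte.
The bytes are already most-significant first: 0x1134969E.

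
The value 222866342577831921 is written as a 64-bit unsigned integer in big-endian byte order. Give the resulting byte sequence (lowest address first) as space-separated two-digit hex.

222866342577831921 in hexadecimal, padded to 64 bits, is 0x0317C7C1FDBDFFF1.
Split into bytes (most-significant first): 03 17 C7 C1 FD BD FF F1.
In big-endian order the high byte comes first in memory.
So the memory order matches the most-significant-first order: 03 17 C7 C1 FD BD FF F1.

03 17 C7 C1 FD BD FF F1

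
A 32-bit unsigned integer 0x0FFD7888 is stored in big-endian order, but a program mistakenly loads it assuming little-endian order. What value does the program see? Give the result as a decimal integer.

2289630479

Stored big-endian, the bytes at ascending addresses are 0F FD 78 88.
Read back as little-endian, the first byte is least significant, giving 0x8878FD0F.
0x8878FD0F = 2289630479.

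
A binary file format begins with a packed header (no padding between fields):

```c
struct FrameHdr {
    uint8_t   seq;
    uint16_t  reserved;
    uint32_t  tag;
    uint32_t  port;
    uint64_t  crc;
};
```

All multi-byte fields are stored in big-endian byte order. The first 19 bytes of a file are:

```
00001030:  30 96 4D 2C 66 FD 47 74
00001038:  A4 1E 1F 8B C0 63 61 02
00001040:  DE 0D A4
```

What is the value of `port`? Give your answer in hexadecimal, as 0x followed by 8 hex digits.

`port` follows `seq` (1 B), `reserved` (2 B), `tag` (4 B), so it starts at offset 1 + 2 + 4 = 7 and occupies 4 bytes.
Bytes at offsets 7..10: 74 A4 1E 1F.
In big-endian order the high byte comes first in memory.
The bytes are already most-significant first: 0x74A41E1F.

0x74A41E1F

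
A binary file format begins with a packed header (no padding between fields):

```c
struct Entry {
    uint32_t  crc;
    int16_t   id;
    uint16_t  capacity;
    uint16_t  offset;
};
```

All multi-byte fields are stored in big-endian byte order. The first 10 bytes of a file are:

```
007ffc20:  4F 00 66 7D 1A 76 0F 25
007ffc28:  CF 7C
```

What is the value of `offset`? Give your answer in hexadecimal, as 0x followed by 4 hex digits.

`offset` follows `crc` (4 B), `id` (2 B), `capacity` (2 B), so it starts at offset 4 + 2 + 2 = 8 and occupies 2 bytes.
Bytes at offsets 8..9: CF 7C.
In big-endian order the high byte comes first in memory.
The bytes are already most-significant first: 0xCF7C.

0xCF7C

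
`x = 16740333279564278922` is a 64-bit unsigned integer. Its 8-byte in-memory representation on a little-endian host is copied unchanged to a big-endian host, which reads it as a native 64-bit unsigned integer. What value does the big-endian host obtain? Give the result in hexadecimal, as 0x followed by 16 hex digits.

16740333279564278922 in 64-bit hexadecimal is 0xE8519C6C76142C8A.
Stored little-endian, the bytes at ascending addresses are 8A 2C 14 76 6C 9C 51 E8.
Read back as big-endian, the last byte is least significant, giving 0x8A2C14766C9C51E8.

0x8A2C14766C9C51E8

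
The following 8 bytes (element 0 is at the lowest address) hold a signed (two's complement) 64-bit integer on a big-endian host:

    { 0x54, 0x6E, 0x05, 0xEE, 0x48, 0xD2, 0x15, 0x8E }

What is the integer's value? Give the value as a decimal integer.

6083806667606201742

Big-endian: lowest address holds the most-significant byte.
The bytes are already most-significant first: 0x546E05EE48D2158E.
0x546E05EE48D2158E = 6083806667606201742.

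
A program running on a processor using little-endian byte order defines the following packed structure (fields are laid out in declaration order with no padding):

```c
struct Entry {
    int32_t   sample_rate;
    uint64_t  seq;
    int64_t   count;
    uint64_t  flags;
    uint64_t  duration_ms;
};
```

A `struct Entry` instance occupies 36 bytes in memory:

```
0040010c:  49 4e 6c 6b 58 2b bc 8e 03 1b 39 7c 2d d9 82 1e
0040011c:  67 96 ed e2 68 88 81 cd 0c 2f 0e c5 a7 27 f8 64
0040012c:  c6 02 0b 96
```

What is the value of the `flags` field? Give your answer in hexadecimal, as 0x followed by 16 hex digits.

0xC50E2F0CCD818868

`flags` follows `sample_rate` (4 B), `seq` (8 B), `count` (8 B), so it starts at offset 4 + 8 + 8 = 20 and occupies 8 bytes.
Bytes at offsets 20..27: 68 88 81 CD 0C 2F 0E C5.
Little-endian stores the least-significant byte at the lowest address.
Reassemble most-significant byte first: C5 0E 2F 0C CD 81 88 68 → 0xC50E2F0CCD818868.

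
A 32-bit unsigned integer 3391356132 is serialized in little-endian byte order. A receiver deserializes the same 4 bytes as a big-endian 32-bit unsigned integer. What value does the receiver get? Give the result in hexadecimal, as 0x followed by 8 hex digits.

3391356132 in 32-bit hexadecimal is 0xCA23FCE4.
Stored little-endian, the bytes at ascending addresses are E4 FC 23 CA.
Read back as big-endian, the last byte is least significant, giving 0xE4FC23CA.

0xE4FC23CA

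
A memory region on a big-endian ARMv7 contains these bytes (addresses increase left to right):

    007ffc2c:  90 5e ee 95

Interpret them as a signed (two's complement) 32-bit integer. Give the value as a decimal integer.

Big-endian: lowest address holds the most-significant byte.
The bytes are already most-significant first: 0x905EEE95.
Top bit is set, so as a signed 32-bit value this is 0x905EEE95 − 2^32 = -1872826731.

-1872826731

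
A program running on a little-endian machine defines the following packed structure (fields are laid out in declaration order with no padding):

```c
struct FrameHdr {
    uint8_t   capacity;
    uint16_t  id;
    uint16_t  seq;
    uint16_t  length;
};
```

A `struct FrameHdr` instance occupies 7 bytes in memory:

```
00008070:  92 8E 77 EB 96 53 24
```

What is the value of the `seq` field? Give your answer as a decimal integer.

38635

`seq` follows `capacity` (1 B), `id` (2 B), so it starts at offset 1 + 2 = 3 and occupies 2 bytes.
Bytes at offsets 3..4: EB 96.
Little-endian stores the least-significant byte at the lowest address.
Reassemble most-significant byte first: 96 EB → 0x96EB.
0x96EB = 38635.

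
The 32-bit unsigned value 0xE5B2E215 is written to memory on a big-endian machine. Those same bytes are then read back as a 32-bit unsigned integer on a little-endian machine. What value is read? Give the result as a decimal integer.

Stored big-endian, the bytes at ascending addresses are E5 B2 E2 15.
Read back as little-endian, the first byte is least significant, giving 0x15E2B2E5.
0x15E2B2E5 = 367178469.

367178469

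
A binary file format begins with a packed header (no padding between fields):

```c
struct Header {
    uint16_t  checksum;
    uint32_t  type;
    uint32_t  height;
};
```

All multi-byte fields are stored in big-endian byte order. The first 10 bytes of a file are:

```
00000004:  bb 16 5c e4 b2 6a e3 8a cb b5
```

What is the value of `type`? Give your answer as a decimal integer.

1558491754

`type` follows `checksum` (2 bytes), so it starts at byte offset 2 and occupies 4 bytes.
Bytes at offsets 2..5: 5C E4 B2 6A.
In big-endian order the high byte comes first in memory.
The bytes are already most-significant first: 0x5CE4B26A.
0x5CE4B26A = 1558491754.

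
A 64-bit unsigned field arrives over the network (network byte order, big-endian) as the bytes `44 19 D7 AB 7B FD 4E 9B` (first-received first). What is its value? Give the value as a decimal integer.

4907190400516443803

Big-endian: lowest address holds the most-significant byte.
The bytes are already most-significant first: 0x4419D7AB7BFD4E9B.
0x4419D7AB7BFD4E9B = 4907190400516443803.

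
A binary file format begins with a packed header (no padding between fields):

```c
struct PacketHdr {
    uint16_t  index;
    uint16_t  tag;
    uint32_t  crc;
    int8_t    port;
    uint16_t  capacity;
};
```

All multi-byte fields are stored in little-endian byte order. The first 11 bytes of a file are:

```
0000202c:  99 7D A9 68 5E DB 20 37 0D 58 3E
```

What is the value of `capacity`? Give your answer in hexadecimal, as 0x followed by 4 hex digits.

`capacity` follows `index` (2 B), `tag` (2 B), `crc` (4 B), `port` (1 B), so it starts at offset 2 + 2 + 4 + 1 = 9 and occupies 2 bytes.
Bytes at offsets 9..10: 58 3E.
Little-endian: lowest address holds the least-significant byte.
Reassemble most-significant byte first: 3E 58 → 0x3E58.

0x3E58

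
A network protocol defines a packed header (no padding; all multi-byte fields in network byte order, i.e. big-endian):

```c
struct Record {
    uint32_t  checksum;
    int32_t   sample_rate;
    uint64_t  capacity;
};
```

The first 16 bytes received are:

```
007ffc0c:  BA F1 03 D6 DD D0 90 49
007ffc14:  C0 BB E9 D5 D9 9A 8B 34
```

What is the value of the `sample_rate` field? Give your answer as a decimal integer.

`sample_rate` follows `checksum` (4 bytes), so it starts at byte offset 4 and occupies 4 bytes.
Bytes at offsets 4..7: DD D0 90 49.
In big-endian order the high byte comes first in memory.
The bytes are already most-significant first: 0xDDD09049.
Top bit is set, so as a signed 32-bit value this is 0xDDD09049 − 2^32 = -573534135.

-573534135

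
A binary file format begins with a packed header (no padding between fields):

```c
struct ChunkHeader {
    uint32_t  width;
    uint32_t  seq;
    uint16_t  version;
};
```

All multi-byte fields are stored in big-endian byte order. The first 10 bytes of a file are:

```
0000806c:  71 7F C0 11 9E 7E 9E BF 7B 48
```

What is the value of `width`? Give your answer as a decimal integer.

1904197649

`width` is the first field, at byte offset 0, occupying 4 bytes.
Bytes at offsets 0..3: 71 7F C0 11.
Big-endian: lowest address holds the most-significant byte.
The bytes are already most-significant first: 0x717FC011.
0x717FC011 = 1904197649.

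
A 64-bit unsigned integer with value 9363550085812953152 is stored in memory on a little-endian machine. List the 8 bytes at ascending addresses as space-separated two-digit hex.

9363550085812953152 in hexadecimal, padded to 64 bits, is 0x81F203315D75A040.
Split into bytes (most-significant first): 81 F2 03 31 5D 75 A0 40.
Little-endian: lowest address holds the least-significant byte.
So at ascending addresses the bytes are 40 A0 75 5D 31 03 F2 81.

40 A0 75 5D 31 03 F2 81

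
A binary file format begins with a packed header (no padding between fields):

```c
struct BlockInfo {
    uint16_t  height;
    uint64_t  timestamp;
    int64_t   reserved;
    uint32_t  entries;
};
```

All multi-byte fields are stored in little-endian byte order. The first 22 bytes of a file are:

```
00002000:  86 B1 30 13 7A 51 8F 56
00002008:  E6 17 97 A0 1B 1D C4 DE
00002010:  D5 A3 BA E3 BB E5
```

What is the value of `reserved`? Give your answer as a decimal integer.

`reserved` follows `height` (2 B), `timestamp` (8 B), so it starts at offset 2 + 8 = 10 and occupies 8 bytes.
Bytes at offsets 10..17: 97 A0 1B 1D C4 DE D5 A3.
Little-endian: lowest address holds the least-significant byte.
Reassemble most-significant byte first: A3 D5 DE C4 1D 1B A0 97 → 0xA3D5DEC41D1BA097.
Top bit is set, so as a signed 64-bit value this is 0xA3D5DEC41D1BA097 − 2^64 = -6641157141604622185.

-6641157141604622185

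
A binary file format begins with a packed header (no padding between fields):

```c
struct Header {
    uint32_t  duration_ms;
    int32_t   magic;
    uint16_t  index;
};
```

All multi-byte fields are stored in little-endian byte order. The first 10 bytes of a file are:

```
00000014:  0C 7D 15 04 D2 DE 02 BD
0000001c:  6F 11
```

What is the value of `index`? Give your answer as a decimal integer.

`index` follows `duration_ms` (4 B), `magic` (4 B), so it starts at offset 4 + 4 = 8 and occupies 2 bytes.
Bytes at offsets 8..9: 6F 11.
Little-endian stores the least-significant byte at the lowest address.
Reassemble most-significant byte first: 11 6F → 0x116F.
0x116F = 4463.

4463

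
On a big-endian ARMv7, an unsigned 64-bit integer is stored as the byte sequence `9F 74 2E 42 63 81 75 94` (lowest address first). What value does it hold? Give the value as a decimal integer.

11489859412001125780

Big-endian: lowest address holds the most-significant byte.
The bytes are already most-significant first: 0x9F742E4263817594.
0x9F742E4263817594 = 11489859412001125780.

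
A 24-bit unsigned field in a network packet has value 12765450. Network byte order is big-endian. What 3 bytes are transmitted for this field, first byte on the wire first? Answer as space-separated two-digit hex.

12765450 in hexadecimal, padded to 24 bits, is 0xC2C90A.
Split into bytes (most-significant first): C2 C9 0A.
In big-endian order the high byte comes first in memory.
So the memory order matches the most-significant-first order: C2 C9 0A.

C2 C9 0A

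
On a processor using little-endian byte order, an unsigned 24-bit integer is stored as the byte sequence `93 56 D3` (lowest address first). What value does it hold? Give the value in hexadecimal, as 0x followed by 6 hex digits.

Little-endian: lowest address holds the least-significant byte.
Reassemble most-significant byte first: D3 56 93 → 0xD35693.

0xD35693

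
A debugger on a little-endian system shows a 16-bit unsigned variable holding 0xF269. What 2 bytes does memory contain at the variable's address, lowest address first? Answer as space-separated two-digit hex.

69 F2

Split into bytes (most-significant first): F2 69.
Little-endian stores the least-significant byte at the lowest address.
So at ascending addresses the bytes are 69 F2.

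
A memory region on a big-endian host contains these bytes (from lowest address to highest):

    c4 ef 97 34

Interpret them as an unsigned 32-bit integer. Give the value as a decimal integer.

Big-endian stores the most-significant byte at the lowest address.
The bytes are already most-significant first: 0xC4EF9734.
0xC4EF9734 = 3304036148.

3304036148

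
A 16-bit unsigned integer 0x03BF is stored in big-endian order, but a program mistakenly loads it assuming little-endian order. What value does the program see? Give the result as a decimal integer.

48899

Stored big-endian, the bytes at ascending addresses are 03 BF.
Read back as little-endian, the first byte is least significant, giving 0xBF03.
0xBF03 = 48899.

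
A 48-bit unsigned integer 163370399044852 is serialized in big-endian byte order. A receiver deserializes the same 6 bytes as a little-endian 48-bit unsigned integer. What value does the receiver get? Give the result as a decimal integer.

163370399044852 in 48-bit hexadecimal is 0x9495A29A14F4.
Stored big-endian, the bytes at ascending addresses are 94 95 A2 9A 14 F4.
Read back as little-endian, the first byte is least significant, giving 0xF4149AA29594.
0xF4149AA29594 = 268369330869652.

268369330869652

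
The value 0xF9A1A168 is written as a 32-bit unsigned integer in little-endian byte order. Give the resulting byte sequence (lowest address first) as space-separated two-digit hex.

Split into bytes (most-significant first): F9 A1 A1 68.
Little-endian stores the least-significant byte at the lowest address.
So at ascending addresses the bytes are 68 A1 A1 F9.

68 A1 A1 F9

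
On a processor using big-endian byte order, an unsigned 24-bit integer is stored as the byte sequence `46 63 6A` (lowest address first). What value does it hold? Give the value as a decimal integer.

Big-endian stores the most-significant byte at the lowest address.
The bytes are already most-significant first: 0x46636A.
0x46636A = 4612970.

4612970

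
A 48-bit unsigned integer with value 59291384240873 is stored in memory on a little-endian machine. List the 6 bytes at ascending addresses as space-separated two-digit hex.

59291384240873 in hexadecimal, padded to 48 bits, is 0x35ECD9E55AE9.
Split into bytes (most-significant first): 35 EC D9 E5 5A E9.
Little-endian: lowest address holds the least-significant byte.
So at ascending addresses the bytes are E9 5A E5 D9 EC 35.

E9 5A E5 D9 EC 35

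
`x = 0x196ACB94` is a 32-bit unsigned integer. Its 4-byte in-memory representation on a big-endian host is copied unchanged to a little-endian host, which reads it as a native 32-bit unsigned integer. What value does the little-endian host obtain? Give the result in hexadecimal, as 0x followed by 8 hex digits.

Stored big-endian, the bytes at ascending addresses are 19 6A CB 94.
Read back as little-endian, the first byte is least significant, giving 0x94CB6A19.

0x94CB6A19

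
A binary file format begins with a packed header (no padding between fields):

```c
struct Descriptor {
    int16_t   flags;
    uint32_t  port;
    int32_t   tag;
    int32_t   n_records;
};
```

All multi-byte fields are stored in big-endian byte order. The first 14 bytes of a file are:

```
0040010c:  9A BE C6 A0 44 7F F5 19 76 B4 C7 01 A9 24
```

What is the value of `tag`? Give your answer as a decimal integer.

-182880588

`tag` follows `flags` (2 B), `port` (4 B), so it starts at offset 2 + 4 = 6 and occupies 4 bytes.
Bytes at offsets 6..9: F5 19 76 B4.
Big-endian stores the most-significant byte at the lowest address.
The bytes are already most-significant first: 0xF51976B4.
Top bit is set, so as a signed 32-bit value this is 0xF51976B4 − 2^32 = -182880588.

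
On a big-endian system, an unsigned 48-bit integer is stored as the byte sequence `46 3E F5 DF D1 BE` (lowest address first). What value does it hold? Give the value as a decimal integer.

Big-endian: lowest address holds the most-significant byte.
The bytes are already most-significant first: 0x463EF5DFD1BE.
0x463EF5DFD1BE = 77236227002814.

77236227002814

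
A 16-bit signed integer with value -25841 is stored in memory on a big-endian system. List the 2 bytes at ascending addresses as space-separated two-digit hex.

Two's complement of -25841 in 16 bits: 25841 = 0x64F1; invert → 0x9B0E; add 1 → 0x9B0F.
Split into bytes (most-significant first): 9B 0F.
Big-endian: lowest address holds the most-significant byte.
So the memory order matches the most-significant-first order: 9B 0F.

9B 0F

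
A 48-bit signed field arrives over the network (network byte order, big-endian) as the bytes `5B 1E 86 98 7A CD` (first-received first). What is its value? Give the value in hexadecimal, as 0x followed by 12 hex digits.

In big-endian order the high byte comes first in memory.
The bytes are already most-significant first: 0x5B1E86987ACD.

0x5B1E86987ACD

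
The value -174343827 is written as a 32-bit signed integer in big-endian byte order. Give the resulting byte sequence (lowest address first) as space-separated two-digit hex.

Two's complement of -174343827 in 32 bits: 174343827 = 0x0A644693; invert → 0xF59BB96C; add 1 → 0xF59BB96D.
Split into bytes (most-significant first): F5 9B B9 6D.
In big-endian order the high byte comes first in memory.
So the memory order matches the most-significant-first order: F5 9B B9 6D.

F5 9B B9 6D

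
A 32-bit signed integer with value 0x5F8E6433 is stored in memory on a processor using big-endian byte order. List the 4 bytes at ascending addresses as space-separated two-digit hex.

5F 8E 64 33

Split into bytes (most-significant first): 5F 8E 64 33.
Big-endian: lowest address holds the most-significant byte.
So the memory order matches the most-significant-first order: 5F 8E 64 33.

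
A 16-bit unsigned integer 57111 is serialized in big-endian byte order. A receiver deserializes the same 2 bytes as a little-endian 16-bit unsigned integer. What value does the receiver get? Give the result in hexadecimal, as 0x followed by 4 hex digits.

0x17DF

57111 in 16-bit hexadecimal is 0xDF17.
Stored big-endian, the bytes at ascending addresses are DF 17.
Read back as little-endian, the first byte is least significant, giving 0x17DF.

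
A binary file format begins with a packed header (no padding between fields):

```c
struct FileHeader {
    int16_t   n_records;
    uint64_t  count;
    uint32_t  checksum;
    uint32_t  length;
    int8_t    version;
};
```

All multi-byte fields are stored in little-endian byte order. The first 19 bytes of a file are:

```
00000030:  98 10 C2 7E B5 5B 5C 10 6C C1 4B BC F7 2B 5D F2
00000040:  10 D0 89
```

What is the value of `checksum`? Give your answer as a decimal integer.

`checksum` follows `n_records` (2 B), `count` (8 B), so it starts at offset 2 + 8 = 10 and occupies 4 bytes.
Bytes at offsets 10..13: 4B BC F7 2B.
Little-endian stores the least-significant byte at the lowest address.
Reassemble most-significant byte first: 2B F7 BC 4B → 0x2BF7BC4B.
0x2BF7BC4B = 737655883.

737655883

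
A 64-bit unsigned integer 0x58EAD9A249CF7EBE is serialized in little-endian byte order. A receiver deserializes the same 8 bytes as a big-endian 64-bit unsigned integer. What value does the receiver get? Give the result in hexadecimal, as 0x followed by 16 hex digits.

0xBE7ECF49A2D9EA58

Stored little-endian, the bytes at ascending addresses are BE 7E CF 49 A2 D9 EA 58.
Read back as big-endian, the last byte is least significant, giving 0xBE7ECF49A2D9EA58.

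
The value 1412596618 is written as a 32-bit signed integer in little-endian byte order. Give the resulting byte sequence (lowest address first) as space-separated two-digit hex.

8A 83 32 54

1412596618 in hexadecimal, padded to 32 bits, is 0x5432838A.
Split into bytes (most-significant first): 54 32 83 8A.
In little-endian order the low byte comes first in memory.
So at ascending addresses the bytes are 8A 83 32 54.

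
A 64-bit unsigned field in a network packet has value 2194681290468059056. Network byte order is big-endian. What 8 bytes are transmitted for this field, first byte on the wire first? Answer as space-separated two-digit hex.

2194681290468059056 in hexadecimal, padded to 64 bits, is 0x1E751301798B67B0.
Split into bytes (most-significant first): 1E 75 13 01 79 8B 67 B0.
Big-endian: lowest address holds the most-significant byte.
So the memory order matches the most-significant-first order: 1E 75 13 01 79 8B 67 B0.

1E 75 13 01 79 8B 67 B0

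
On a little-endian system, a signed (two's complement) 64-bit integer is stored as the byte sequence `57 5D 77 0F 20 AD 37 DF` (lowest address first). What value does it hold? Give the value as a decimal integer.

-2362229126322496169

Little-endian: lowest address holds the least-significant byte.
Reassemble most-significant byte first: DF 37 AD 20 0F 77 5D 57 → 0xDF37AD200F775D57.
Top bit is set, so as a signed 64-bit value this is 0xDF37AD200F775D57 − 2^64 = -2362229126322496169.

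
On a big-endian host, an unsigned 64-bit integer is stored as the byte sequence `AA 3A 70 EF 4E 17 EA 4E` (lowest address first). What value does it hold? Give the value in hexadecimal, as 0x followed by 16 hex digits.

0xAA3A70EF4E17EA4E

In big-endian order the high byte comes first in memory.
The bytes are already most-significant first: 0xAA3A70EF4E17EA4E.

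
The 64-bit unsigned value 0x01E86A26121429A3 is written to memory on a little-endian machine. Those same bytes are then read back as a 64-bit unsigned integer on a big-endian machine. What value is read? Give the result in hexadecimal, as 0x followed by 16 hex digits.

0xA3291412266AE801

Stored little-endian, the bytes at ascending addresses are A3 29 14 12 26 6A E8 01.
Read back as big-endian, the last byte is least significant, giving 0xA3291412266AE801.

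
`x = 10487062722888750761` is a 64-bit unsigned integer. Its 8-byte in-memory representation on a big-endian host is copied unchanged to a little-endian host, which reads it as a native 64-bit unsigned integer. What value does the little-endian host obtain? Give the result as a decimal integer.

10487062722888750761 in 64-bit hexadecimal is 0x918987FBCF0656A9.
Stored big-endian, the bytes at ascending addresses are 91 89 87 FB CF 06 56 A9.
Read back as little-endian, the first byte is least significant, giving 0xA95606CFFB878991.
0xA95606CFFB878991 = 12201947730754898321.

12201947730754898321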